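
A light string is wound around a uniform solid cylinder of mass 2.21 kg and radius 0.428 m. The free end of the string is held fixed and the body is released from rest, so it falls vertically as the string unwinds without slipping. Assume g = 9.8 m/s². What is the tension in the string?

Translation: Mg − T = Ma. Rotation about the center: TR = Iα with I = ½MR².
With a = αR: T = (I/R²)a = (1/2)M a, so Mg = (1 + 0.5000)Ma.
a = g/(1 + 0.5000) = 9.8/1.500 = 6.533 m/s².
T = 0.5000·M·a = (0.5000)(2.21)(6.533) = 7.219 N.

T ≈ 7.22 N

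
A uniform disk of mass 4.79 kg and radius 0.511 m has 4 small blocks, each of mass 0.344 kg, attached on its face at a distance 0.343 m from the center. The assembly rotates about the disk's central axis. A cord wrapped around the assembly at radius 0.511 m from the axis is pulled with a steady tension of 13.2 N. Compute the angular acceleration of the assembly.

I_disk = ½MR² = ½(4.79)(0.511)² = 0.6254 kg·m².
I_blocks = 4·m·r² = 4(0.344)(0.343)² = 0.1619 kg·m².
Total I = 0.7873 kg·m².
τ = F r = (13.2)(0.511) = 6.745 N·m.
α = τ/I = 6.745/0.7873 = 8.568 rad/s².

α ≈ 8.57 rad/s²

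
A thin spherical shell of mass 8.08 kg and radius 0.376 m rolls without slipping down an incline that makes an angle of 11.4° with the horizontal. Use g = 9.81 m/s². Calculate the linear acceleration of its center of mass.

a ≈ 1.16 m/s²

Translation along the incline: Mg sinθ − f = Ma.
Rotation about the center: fR = Iα with I = (2/3)MR². No-slip gives a = αR, so f = (I/R²)a = (2/3)M a.
Substituting: Mg sinθ = (1 + 0.6667)Ma, so a = g sinθ/(1 + 0.6667) = (9.81) sin 11.4° / 1.667 = 1.163 m/s².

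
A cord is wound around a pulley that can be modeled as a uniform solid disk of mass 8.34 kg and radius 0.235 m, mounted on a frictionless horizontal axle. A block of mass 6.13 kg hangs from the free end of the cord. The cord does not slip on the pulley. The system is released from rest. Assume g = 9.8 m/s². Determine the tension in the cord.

I = ½MR² = (1/2)(8.34)(0.235)² = 0.2303 kg·m².
Block: mg − T = ma. Pulley: TR = Iα. No-slip: a = αR, so T = (I/R²)a = 4.170·a.
Then mg = (m + 4.170)a, so a = (6.13)(9.8)/(6.13 + 4.170) = 5.832 m/s².
T = 4.170·a = 24.32 N.

T ≈ 24.3 N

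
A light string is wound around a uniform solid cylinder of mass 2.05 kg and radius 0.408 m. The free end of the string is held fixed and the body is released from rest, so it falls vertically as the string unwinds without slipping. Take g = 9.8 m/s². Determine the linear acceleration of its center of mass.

Translation: Mg − T = Ma. Rotation about the center: TR = Iα with I = ½MR².
With a = αR: T = (I/R²)a = (1/2)M a, so Mg = (1 + 0.5000)Ma.
a = g/(1 + 0.5000) = 9.8/1.500 = 6.533 m/s².

a ≈ 6.53 m/s²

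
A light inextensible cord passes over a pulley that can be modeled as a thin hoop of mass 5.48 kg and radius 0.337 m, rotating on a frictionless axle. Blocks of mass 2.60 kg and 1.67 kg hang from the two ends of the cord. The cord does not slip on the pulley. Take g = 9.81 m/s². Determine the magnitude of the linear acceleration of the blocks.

I = MR² = (5.48)(0.337)² = 0.6224 kg·m².
Heavier block: m₁g − T₁ = m₁a. Lighter block: T₂ − m₂g = m₂a.
Pulley: (T₁ − T₂)R = Iα = I(a/R), so T₁ − T₂ = (I/R²)a = 1·M_p a = 5.480·a.
Adding the three: (m₁ − m₂)g = (m₁ + m₂ + 5.480)a, so a = (2.60 − 1.67)(9.81)/(2.60 + 1.67 + 5.480) = 0.9357 m/s².

a ≈ 0.936 m/s²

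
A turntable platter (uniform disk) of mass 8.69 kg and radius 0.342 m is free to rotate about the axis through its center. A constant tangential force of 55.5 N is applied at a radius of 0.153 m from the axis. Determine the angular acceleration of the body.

α ≈ 16.7 rad/s²

I = ½MR² = (1/2)(8.69)(0.342)² = 0.5082 kg·m².
τ = F·r = (55.5)(0.153) = 8.492 N·m.
From τ = Iα: α = 8.492/0.5082 = 16.71 rad/s².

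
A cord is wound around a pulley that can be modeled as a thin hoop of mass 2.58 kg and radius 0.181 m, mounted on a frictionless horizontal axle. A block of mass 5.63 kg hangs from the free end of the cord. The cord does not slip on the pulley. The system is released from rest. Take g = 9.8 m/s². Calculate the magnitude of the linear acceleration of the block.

I = MR² = (2.58)(0.181)² = 0.08452 kg·m².
Block: mg − T = ma. Pulley: TR = Iα. No-slip: a = αR, so T = (I/R²)a = 2.580·a.
Then mg = (m + 2.580)a, so a = (5.63)(9.8)/(5.63 + 2.580) = 6.720 m/s².

a ≈ 6.72 m/s²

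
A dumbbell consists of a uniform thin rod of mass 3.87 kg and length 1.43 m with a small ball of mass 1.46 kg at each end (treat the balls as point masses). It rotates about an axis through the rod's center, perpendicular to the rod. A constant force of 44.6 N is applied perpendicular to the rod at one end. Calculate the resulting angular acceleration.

α ≈ 14.8 rad/s²

I_rod = (1/12)ML² = (1/12)(3.87)(1.43)² = 0.6595 kg·m².
I_balls = 2·m·(L/2)² = 2(1.46)(0.7150)² = 1.493 kg·m².
Total I = 2.152 kg·m².
τ = F·(L/2) = (44.6)(0.715) = 31.89 N·m.
α = τ/I = 31.89/2.152 = 14.82 rad/s².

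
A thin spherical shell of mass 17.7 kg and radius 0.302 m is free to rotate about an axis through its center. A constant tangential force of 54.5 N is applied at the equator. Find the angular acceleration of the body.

I = (2/3)MR² = (2/3)(17.7)(0.302)² = 1.076 kg·m².
τ = F R = (54.5)(0.302) = 16.46 N·m.
Newton's second law for rotation, τ = Iα, gives α = τ/I = 16.46/1.076 = 15.29 rad/s².

α ≈ 15.3 rad/s²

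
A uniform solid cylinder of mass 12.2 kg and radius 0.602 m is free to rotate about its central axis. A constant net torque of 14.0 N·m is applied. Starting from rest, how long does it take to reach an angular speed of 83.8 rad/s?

I = ½MR² = (1/2)(12.2)(0.602)² = 2.211 kg·m².
α = τ/I = 14.0/2.211 = 6.333 rad/s².
ω = αt ⇒ t = ω/α = 83.8/6.333 = 13.23 s.

t ≈ 13.2 s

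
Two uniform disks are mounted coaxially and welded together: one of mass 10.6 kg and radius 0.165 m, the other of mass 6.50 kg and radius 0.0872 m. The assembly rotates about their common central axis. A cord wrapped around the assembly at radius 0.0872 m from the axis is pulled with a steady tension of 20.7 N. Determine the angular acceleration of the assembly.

I = ½M₁R₁² + ½M₂R₂² = ½(10.6)(0.165)² + ½(6.50)(0.0872)² = 0.1690 kg·m².
τ = F r = (20.7)(0.0872) = 1.805 N·m.
α = τ/I = 1.805/0.1690 = 10.68 rad/s².

α ≈ 10.7 rad/s²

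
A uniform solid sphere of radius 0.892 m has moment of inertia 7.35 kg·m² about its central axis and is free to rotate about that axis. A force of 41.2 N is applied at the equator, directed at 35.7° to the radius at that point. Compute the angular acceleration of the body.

α ≈ 2.92 rad/s²

Only the tangential component produces torque: τ = F R sinθ = (41.2)(0.892) sin 35.7° = 21.45 N·m.
From τ = Iα: α = 21.45/7.350 = 2.918 rad/s².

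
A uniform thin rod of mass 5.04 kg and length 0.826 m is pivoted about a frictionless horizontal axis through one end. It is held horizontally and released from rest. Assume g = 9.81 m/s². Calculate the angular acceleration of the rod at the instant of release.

About the pivot, I = (1/3)ML² = (1/3)(5.04)(0.826)² = 1.146 kg·m².
The weight acts at the center, a distance L/2 = 0.4130 m from the pivot; τ = Mg(L/2) = 20.42 N·m.
α = τ/I = 20.42/1.146 = 17.81 rad/s².
(Equivalently α = (3g/(2L)) = 17.81 rad/s².)

α ≈ 17.8 rad/s²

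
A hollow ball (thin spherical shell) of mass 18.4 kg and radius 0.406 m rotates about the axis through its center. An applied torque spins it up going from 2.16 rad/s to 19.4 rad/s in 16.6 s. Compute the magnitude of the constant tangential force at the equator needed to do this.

F ≈ 5.17 N

I = (2/3)MR² = (2/3)(18.4)(0.406)² = 2.022 kg·m².
α = Δω/Δt = (19.4 − 2.16)/16.6 = 1.039 rad/s².
The required torque is τ = Iα = (2.022)(1.039) = 2.100 N·m.
A tangential force at the equator gives τ = FR, so F = τ/R = 2.100/0.406 = 5.172 N.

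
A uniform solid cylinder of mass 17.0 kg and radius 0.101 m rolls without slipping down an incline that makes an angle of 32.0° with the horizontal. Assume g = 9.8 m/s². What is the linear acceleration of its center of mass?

Translation along the incline: Mg sinθ − f = Ma.
Rotation about the center: fR = Iα with I = ½MR². No-slip gives a = αR, so f = (I/R²)a = (1/2)M a.
Substituting: Mg sinθ = (1 + 0.5000)Ma, so a = g sinθ/(1 + 0.5000) = (9.8) sin 32.0° / 1.500 = 3.462 m/s².

a ≈ 3.46 m/s²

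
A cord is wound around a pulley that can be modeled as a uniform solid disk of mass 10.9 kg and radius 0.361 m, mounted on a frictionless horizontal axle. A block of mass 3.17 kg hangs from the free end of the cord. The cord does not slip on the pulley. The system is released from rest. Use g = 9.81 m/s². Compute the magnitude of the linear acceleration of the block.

I = ½MR² = (1/2)(10.9)(0.361)² = 0.7102 kg·m².
Block: mg − T = ma. Pulley: TR = Iα. No-slip: a = αR, so T = (I/R²)a = 5.450·a.
Then mg = (m + 5.450)a, so a = (3.17)(9.81)/(3.17 + 5.450) = 3.608 m/s².

a ≈ 3.61 m/s²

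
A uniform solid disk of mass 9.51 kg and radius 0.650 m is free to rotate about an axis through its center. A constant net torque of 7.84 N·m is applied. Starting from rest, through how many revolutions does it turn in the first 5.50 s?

I = ½MR² = (1/2)(9.51)(0.650)² = 2.009 kg·m².
α = τ/I = 7.84/2.009 = 3.902 rad/s².
θ = ½αt² = ½(3.902)(5.50)² = 59.02 rad.
Revolutions = θ/(2π) = 9.394.

≈ 9.39 revolutions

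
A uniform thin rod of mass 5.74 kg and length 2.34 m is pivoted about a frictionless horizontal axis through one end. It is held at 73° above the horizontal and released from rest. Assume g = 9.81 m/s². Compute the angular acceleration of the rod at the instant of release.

α ≈ 1.84 rad/s²

About the pivot, I = (1/3)ML² = (1/3)(5.74)(2.34)² = 10.48 kg·m².
The weight acts at the center, a distance L/2 = 1.170 m from the pivot; τ = Mg(L/2) cos 73° = 19.26 N·m.
α = τ/I = 19.26/10.48 = 1.839 rad/s².
(Equivalently α = (3g/(2L)) cos 73° = 1.839 rad/s².)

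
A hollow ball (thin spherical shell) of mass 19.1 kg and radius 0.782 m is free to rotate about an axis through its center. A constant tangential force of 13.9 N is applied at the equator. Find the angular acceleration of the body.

I = (2/3)MR² = (2/3)(19.1)(0.782)² = 7.787 kg·m².
τ = F R = (13.9)(0.782) = 10.87 N·m.
From τ = Iα: α = 10.87/7.787 = 1.396 rad/s².

α ≈ 1.40 rad/s²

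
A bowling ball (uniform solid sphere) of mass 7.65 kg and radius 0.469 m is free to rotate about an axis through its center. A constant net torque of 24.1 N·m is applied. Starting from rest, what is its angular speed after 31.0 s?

ω ≈ 1110 rad/s

I = (2/5)MR² = (2/5)(7.65)(0.469)² = 0.6731 kg·m².
α = τ/I = 24.1/0.6731 = 35.81 rad/s².
ω = ω₀ + αt = 0 + (35.81)(31.0) = 1110 rad/s.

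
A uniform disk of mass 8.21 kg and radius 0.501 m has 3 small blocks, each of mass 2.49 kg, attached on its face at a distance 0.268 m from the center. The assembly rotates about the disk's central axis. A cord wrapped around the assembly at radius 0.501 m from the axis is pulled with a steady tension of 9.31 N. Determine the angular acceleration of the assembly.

α ≈ 2.98 rad/s²

I_disk = ½MR² = ½(8.21)(0.501)² = 1.030 kg·m².
I_blocks = 3·m·r² = 3(2.49)(0.268)² = 0.5365 kg·m².
Total I = 1.567 kg·m².
τ = F r = (9.31)(0.501) = 4.664 N·m.
α = τ/I = 4.664/1.567 = 2.977 rad/s².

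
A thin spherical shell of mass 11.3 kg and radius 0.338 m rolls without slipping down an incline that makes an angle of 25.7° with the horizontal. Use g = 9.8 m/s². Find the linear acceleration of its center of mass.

a ≈ 2.55 m/s²

Translation along the incline: Mg sinθ − f = Ma.
Rotation about the center: fR = Iα with I = (2/3)MR². No-slip gives a = αR, so f = (I/R²)a = (2/3)M a.
Substituting: Mg sinθ = (1 + 0.6667)Ma, so a = g sinθ/(1 + 0.6667) = (9.8) sin 25.7° / 1.667 = 2.550 m/s².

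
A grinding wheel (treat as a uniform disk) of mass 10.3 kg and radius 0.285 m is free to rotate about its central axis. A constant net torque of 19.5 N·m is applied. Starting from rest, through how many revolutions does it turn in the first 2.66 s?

≈ 26.2 revolutions

I = ½MR² = (1/2)(10.3)(0.285)² = 0.4183 kg·m².
α = τ/I = 19.5/0.4183 = 46.62 rad/s².
θ = ½αt² = ½(46.62)(2.66)² = 164.9 rad.
Revolutions = θ/(2π) = 26.25.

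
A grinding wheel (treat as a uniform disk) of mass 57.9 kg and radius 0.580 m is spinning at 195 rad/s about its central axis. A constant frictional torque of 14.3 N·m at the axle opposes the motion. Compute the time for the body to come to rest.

I = ½MR² = (1/2)(57.9)(0.580)² = 9.739 kg·m².
The net torque has magnitude 14.3 N·m, opposing ω.
|α| = τ/I = 14.30/9.739 = 1.468 rad/s² (deceleration).
0 = ω₀ − |α|t ⇒ t = ω₀/|α| = 195/1.468 = 132.8 s.

t ≈ 133 s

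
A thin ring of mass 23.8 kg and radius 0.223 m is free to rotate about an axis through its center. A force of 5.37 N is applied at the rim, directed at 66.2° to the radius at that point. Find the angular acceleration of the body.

α ≈ 0.926 rad/s²

I = MR² = (23.8)(0.223)² = 1.184 kg·m².
Only the tangential component produces torque: τ = F R sinθ = (5.37)(0.223) sin 66.2° = 1.096 N·m.
From τ = Iα: α = 1.096/1.184 = 0.9258 rad/s².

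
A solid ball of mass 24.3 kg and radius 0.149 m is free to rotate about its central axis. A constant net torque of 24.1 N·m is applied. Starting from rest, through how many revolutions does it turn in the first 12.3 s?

I = (2/5)MR² = (2/5)(24.3)(0.149)² = 0.2158 kg·m².
α = τ/I = 24.1/0.2158 = 111.7 rad/s².
θ = ½αt² = ½(111.7)(12.3)² = 8448 rad.
Revolutions = θ/(2π) = 1345.

≈ 1340 revolutions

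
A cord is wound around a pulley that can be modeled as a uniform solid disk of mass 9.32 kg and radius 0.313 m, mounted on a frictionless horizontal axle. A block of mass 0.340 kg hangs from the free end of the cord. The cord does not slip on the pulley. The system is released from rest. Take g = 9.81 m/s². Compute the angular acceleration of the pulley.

α ≈ 2.13 rad/s²

I = ½MR² = (1/2)(9.32)(0.313)² = 0.4565 kg·m².
Block: mg − T = ma. Pulley: TR = Iα. No-slip: a = αR, so T = (I/R²)a = 4.660·a.
Then mg = (m + 4.660)a, so a = (0.340)(9.81)/(0.340 + 4.660) = 0.6671 m/s².
α = a/R = 0.6671/0.313 = 2.131 rad/s².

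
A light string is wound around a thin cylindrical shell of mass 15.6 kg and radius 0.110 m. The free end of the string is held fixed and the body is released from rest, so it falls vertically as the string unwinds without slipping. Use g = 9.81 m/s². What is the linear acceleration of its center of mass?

Translation: Mg − T = Ma. Rotation about the center: TR = Iα with I = MR².
With a = αR: T = (I/R²)a = M a, so Mg = (1 + 1.000)Ma.
a = g/(1 + 1.000) = 9.81/2.000 = 4.905 m/s².

a ≈ 4.91 m/s²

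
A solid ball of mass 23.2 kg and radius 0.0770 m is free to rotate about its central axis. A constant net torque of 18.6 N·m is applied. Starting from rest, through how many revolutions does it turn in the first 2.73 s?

I = (2/5)MR² = (2/5)(23.2)(0.0770)² = 0.05502 kg·m².
α = τ/I = 18.6/0.05502 = 338.1 rad/s².
θ = ½αt² = ½(338.1)(2.73)² = 1260 rad.
Revolutions = θ/(2π) = 200.5.

≈ 200 revolutions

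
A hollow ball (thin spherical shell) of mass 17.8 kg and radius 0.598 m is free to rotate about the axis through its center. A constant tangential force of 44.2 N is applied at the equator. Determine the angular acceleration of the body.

I = (2/3)MR² = (2/3)(17.8)(0.598)² = 4.244 kg·m².
τ = F R = (44.2)(0.598) = 26.43 N·m.
From τ = Iα: α = 26.43/4.244 = 6.229 rad/s².

α ≈ 6.23 rad/s²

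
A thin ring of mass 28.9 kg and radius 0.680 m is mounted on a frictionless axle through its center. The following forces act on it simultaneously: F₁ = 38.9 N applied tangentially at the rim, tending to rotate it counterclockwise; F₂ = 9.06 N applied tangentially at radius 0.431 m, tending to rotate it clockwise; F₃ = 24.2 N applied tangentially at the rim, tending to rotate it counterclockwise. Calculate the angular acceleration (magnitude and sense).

I = MR² = (28.9)(0.680)² = 13.36 kg·m².
Taking counterclockwise as positive: τ₁ = +(38.9)(0.680) = +26.45 N·m; τ₂ = −(9.06)(0.431) = −3.905 N·m; τ₃ = +(24.2)(0.680) = +16.46 N·m.
Net torque τ = 39.00 N·m.
α = τ/I = 39.00/13.36 = 2.919 rad/s².

α ≈ 2.92 rad/s², counterclockwise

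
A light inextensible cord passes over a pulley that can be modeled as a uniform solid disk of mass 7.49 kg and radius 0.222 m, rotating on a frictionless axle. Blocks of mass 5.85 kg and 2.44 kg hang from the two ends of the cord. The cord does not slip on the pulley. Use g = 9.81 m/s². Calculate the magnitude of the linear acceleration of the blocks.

I = ½MR² = (1/2)(7.49)(0.222)² = 0.1846 kg·m².
Heavier block: m₁g − T₁ = m₁a. Lighter block: T₂ − m₂g = m₂a.
Pulley: (T₁ − T₂)R = Iα = I(a/R), so T₁ − T₂ = (I/R²)a = (1/2)M_p a = 3.745·a.
Adding the three: (m₁ − m₂)g = (m₁ + m₂ + 3.745)a, so a = (5.85 − 2.44)(9.81)/(5.85 + 2.44 + 3.745) = 2.780 m/s².

a ≈ 2.78 m/s²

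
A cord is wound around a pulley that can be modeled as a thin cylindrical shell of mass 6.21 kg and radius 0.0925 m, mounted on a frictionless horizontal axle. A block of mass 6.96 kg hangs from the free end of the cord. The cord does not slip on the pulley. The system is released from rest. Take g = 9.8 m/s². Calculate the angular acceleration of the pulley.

I = MR² = (6.21)(0.0925)² = 0.05313 kg·m².
Block: mg − T = ma. Pulley: TR = Iα. No-slip: a = αR, so T = (I/R²)a = 6.210·a.
Then mg = (m + 6.210)a, so a = (6.96)(9.8)/(6.96 + 6.210) = 5.179 m/s².
α = a/R = 5.179/0.0925 = 55.99 rad/s².

α ≈ 56.0 rad/s²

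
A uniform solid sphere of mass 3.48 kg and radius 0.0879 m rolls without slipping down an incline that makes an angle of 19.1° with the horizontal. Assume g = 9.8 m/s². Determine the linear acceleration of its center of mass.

Translation along the incline: Mg sinθ − f = Ma.
Rotation about the center: fR = Iα with I = (2/5)MR². No-slip gives a = αR, so f = (I/R²)a = (2/5)M a.
Substituting: Mg sinθ = (1 + 0.4000)Ma, so a = g sinθ/(1 + 0.4000) = (9.8) sin 19.1° / 1.400 = 2.291 m/s².

a ≈ 2.29 m/s²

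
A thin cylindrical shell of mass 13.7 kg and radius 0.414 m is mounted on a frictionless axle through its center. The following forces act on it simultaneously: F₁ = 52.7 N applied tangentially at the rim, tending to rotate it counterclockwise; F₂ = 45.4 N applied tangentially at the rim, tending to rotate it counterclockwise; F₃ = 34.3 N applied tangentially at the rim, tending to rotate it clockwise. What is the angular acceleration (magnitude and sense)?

I = MR² = (13.7)(0.414)² = 2.348 kg·m².
Taking counterclockwise as positive: τ₁ = +(52.7)(0.414) = +21.82 N·m; τ₂ = +(45.4)(0.414) = +18.80 N·m; τ₃ = −(34.3)(0.414) = −14.20 N·m.
Net torque τ = 26.41 N·m.
α = τ/I = 26.41/2.348 = 11.25 rad/s².

α ≈ 11.2 rad/s², counterclockwise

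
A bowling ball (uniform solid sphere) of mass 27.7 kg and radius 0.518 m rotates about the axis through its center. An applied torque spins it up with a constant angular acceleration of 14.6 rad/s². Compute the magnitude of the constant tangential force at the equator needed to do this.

I = (2/5)MR² = (2/5)(27.7)(0.518)² = 2.973 kg·m².
The required torque is τ = Iα = (2.973)(14.60) = 43.41 N·m.
A tangential force at the equator gives τ = FR, so F = τ/R = 43.41/0.518 = 83.80 N.

F ≈ 83.8 N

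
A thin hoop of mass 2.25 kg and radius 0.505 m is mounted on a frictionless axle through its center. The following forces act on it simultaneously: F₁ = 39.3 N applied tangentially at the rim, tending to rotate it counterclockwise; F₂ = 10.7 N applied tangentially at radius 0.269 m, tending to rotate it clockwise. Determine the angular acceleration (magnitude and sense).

I = MR² = (2.25)(0.505)² = 0.5738 kg·m².
Taking counterclockwise as positive: τ₁ = +(39.3)(0.505) = +19.85 N·m; τ₂ = −(10.7)(0.269) = −2.878 N·m.
Net torque τ = 16.97 N·m.
α = τ/I = 16.97/0.5738 = 29.57 rad/s².

α ≈ 29.6 rad/s², counterclockwise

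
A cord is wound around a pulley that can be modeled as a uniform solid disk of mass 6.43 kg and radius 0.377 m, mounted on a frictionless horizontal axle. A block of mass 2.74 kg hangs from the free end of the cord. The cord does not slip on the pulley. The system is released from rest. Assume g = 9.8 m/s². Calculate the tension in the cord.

T ≈ 14.5 N

I = ½MR² = (1/2)(6.43)(0.377)² = 0.4569 kg·m².
Block: mg − T = ma. Pulley: TR = Iα. No-slip: a = αR, so T = (I/R²)a = 3.215·a.
Then mg = (m + 3.215)a, so a = (2.74)(9.8)/(2.74 + 3.215) = 4.509 m/s².
T = 3.215·a = 14.50 N.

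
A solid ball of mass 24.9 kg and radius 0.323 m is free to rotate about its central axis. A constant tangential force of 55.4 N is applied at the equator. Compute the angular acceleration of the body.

I = (2/5)MR² = (2/5)(24.9)(0.323)² = 1.039 kg·m².
τ = F R = (55.4)(0.323) = 17.89 N·m.
From τ = Iα: α = 17.89/1.039 = 17.22 rad/s².

α ≈ 17.2 rad/s²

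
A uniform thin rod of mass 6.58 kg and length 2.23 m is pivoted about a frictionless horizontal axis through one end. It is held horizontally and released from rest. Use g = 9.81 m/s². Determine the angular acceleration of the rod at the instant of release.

α ≈ 6.60 rad/s²

About the pivot, I = (1/3)ML² = (1/3)(6.58)(2.23)² = 10.91 kg·m².
The weight acts at the center, a distance L/2 = 1.115 m from the pivot; τ = Mg(L/2) = 71.97 N·m.
α = τ/I = 71.97/10.91 = 6.599 rad/s².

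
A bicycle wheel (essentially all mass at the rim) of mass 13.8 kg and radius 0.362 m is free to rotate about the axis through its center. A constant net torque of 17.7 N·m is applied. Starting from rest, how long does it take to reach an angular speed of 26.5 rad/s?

t ≈ 2.71 s

I = MR² = (13.8)(0.362)² = 1.808 kg·m².
α = τ/I = 17.7/1.808 = 9.788 rad/s².
ω = αt ⇒ t = ω/α = 26.5/9.788 = 2.708 s.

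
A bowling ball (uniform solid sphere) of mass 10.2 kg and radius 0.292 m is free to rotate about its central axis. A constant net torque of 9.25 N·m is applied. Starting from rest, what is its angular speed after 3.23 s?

I = (2/5)MR² = (2/5)(10.2)(0.292)² = 0.3479 kg·m².
α = τ/I = 9.25/0.3479 = 26.59 rad/s².
ω = ω₀ + αt = 0 + (26.59)(3.23) = 85.89 rad/s.

ω ≈ 85.9 rad/s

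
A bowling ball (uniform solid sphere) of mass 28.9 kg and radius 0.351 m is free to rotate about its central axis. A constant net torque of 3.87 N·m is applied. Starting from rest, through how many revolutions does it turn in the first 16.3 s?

≈ 57.5 revolutions

I = (2/5)MR² = (2/5)(28.9)(0.351)² = 1.424 kg·m².
α = τ/I = 3.87/1.424 = 2.717 rad/s².
θ = ½αt² = ½(2.717)(16.3)² = 361.0 rad.
Revolutions = θ/(2π) = 57.45.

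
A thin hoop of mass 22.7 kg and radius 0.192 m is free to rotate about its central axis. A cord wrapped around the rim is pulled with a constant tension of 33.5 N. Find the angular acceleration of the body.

α ≈ 7.69 rad/s²

I = MR² = (22.7)(0.192)² = 0.8368 kg·m².
τ = F R = (33.5)(0.192) = 6.432 N·m.
From τ = Iα: α = 6.432/0.8368 = 7.686 rad/s².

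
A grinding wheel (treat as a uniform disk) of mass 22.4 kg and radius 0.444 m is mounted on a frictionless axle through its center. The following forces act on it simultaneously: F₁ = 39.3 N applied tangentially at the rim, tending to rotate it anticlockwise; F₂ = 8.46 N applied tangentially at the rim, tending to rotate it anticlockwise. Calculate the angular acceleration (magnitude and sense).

α ≈ 9.60 rad/s², anticlockwise

I = ½MR² = (1/2)(22.4)(0.444)² = 2.208 kg·m².
Taking anticlockwise as positive: τ₁ = +(39.3)(0.444) = +17.45 N·m; τ₂ = +(8.46)(0.444) = +3.756 N·m.
Net torque τ = 21.21 N·m.
α = τ/I = 21.21/2.208 = 9.604 rad/s².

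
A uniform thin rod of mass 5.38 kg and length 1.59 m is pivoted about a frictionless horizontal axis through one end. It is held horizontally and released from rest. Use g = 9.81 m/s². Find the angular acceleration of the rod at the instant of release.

α ≈ 9.25 rad/s²

About the pivot, I = (1/3)ML² = (1/3)(5.38)(1.59)² = 4.534 kg·m².
The weight acts at the center, a distance L/2 = 0.7950 m from the pivot; τ = Mg(L/2) = 41.96 N·m.
α = τ/I = 41.96/4.534 = 9.255 rad/s².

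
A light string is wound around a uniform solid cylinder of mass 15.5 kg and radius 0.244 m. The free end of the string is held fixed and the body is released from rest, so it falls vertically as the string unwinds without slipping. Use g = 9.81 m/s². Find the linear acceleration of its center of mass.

Translation: Mg − T = Ma. Rotation about the center: TR = Iα with I = ½MR².
With a = αR: T = (I/R²)a = (1/2)M a, so Mg = (1 + 0.5000)Ma.
a = g/(1 + 0.5000) = 9.81/1.500 = 6.540 m/s².

a ≈ 6.54 m/s²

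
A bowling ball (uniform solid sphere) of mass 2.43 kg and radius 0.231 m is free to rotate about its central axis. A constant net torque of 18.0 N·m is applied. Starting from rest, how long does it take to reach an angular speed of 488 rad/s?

I = (2/5)MR² = (2/5)(2.43)(0.231)² = 0.05187 kg·m².
α = τ/I = 18.0/0.05187 = 347.0 rad/s².
ω = αt ⇒ t = ω/α = 488/347.0 = 1.406 s.

t ≈ 1.41 s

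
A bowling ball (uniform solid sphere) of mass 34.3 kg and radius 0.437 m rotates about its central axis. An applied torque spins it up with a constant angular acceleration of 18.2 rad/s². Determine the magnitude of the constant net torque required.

τ ≈ 47.7 N·m

I = (2/5)MR² = (2/5)(34.3)(0.437)² = 2.620 kg·m².
τ = Iα = (2.620)(18.20) = 47.69 N·m.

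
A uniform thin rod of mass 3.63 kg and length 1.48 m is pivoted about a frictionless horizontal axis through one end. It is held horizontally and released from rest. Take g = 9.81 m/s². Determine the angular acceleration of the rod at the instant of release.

About the pivot, I = (1/3)ML² = (1/3)(3.63)(1.48)² = 2.650 kg·m².
The weight acts at the center, a distance L/2 = 0.7400 m from the pivot; τ = Mg(L/2) = 26.35 N·m.
α = τ/I = 26.35/2.650 = 9.943 rad/s².
(Equivalently α = (3g/(2L)) = 9.943 rad/s².)

α ≈ 9.94 rad/s²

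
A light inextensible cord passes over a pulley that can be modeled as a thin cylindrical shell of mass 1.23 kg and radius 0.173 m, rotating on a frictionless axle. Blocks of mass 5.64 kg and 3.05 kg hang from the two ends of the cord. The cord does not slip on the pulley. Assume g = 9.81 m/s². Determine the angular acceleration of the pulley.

I = MR² = (1.23)(0.173)² = 0.03681 kg·m².
Heavier block: m₁g − T₁ = m₁a. Lighter block: T₂ − m₂g = m₂a.
Pulley: (T₁ − T₂)R = Iα = I(a/R), so T₁ − T₂ = (I/R²)a = 1·M_p a = 1.230·a.
Adding the three: (m₁ − m₂)g = (m₁ + m₂ + 1.230)a, so a = (5.64 − 3.05)(9.81)/(5.64 + 3.05 + 1.230) = 2.561 m/s².
α = a/R = 2.561/0.173 = 14.81 rad/s².

α ≈ 14.8 rad/s²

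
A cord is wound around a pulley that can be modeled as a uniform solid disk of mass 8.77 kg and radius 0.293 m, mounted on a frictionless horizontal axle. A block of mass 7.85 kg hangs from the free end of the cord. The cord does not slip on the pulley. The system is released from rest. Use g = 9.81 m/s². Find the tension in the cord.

I = ½MR² = (1/2)(8.77)(0.293)² = 0.3764 kg·m².
Block: mg − T = ma. Pulley: TR = Iα. No-slip: a = αR, so T = (I/R²)a = 4.385·a.
Then mg = (m + 4.385)a, so a = (7.85)(9.81)/(7.85 + 4.385) = 6.294 m/s².
T = 4.385·a = 27.60 N.

T ≈ 27.6 N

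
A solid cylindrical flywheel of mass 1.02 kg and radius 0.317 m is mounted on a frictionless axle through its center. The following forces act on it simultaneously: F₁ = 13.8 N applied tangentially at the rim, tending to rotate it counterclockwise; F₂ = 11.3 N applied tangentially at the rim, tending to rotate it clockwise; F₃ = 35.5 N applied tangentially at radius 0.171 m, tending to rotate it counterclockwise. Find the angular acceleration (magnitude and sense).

I = ½MR² = (1/2)(1.02)(0.317)² = 0.05125 kg·m².
Taking counterclockwise as positive: τ₁ = +(13.8)(0.317) = +4.375 N·m; τ₂ = −(11.3)(0.317) = −3.582 N·m; τ₃ = +(35.5)(0.171) = +6.071 N·m.
Net torque τ = 6.863 N·m.
α = τ/I = 6.863/0.05125 = 133.9 rad/s².

α ≈ 134 rad/s², counterclockwise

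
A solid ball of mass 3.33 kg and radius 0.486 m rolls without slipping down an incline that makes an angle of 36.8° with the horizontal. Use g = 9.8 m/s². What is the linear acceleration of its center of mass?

Translation along the incline: Mg sinθ − f = Ma.
Rotation about the center: fR = Iα with I = (2/5)MR². No-slip gives a = αR, so f = (I/R²)a = (2/5)M a.
Substituting: Mg sinθ = (1 + 0.4000)Ma, so a = g sinθ/(1 + 0.4000) = (9.8) sin 36.8° / 1.400 = 4.193 m/s².

a ≈ 4.19 m/s²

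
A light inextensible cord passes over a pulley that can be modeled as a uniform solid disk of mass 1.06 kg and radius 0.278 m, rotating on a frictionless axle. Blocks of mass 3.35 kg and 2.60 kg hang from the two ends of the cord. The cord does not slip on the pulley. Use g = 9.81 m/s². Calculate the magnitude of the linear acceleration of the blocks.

I = ½MR² = (1/2)(1.06)(0.278)² = 0.04096 kg·m².
Heavier block: m₁g − T₁ = m₁a. Lighter block: T₂ − m₂g = m₂a.
Pulley: (T₁ − T₂)R = Iα = I(a/R), so T₁ − T₂ = (I/R²)a = (1/2)M_p a = 0.5300·a.
Adding the three: (m₁ − m₂)g = (m₁ + m₂ + 0.5300)a, so a = (3.35 − 2.60)(9.81)/(3.35 + 2.60 + 0.5300) = 1.135 m/s².

a ≈ 1.14 m/s²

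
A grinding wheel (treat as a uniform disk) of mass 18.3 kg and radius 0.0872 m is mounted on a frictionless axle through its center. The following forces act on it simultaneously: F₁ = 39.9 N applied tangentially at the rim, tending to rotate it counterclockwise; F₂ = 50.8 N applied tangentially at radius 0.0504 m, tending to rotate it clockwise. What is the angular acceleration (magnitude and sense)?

I = ½MR² = (1/2)(18.3)(0.0872)² = 0.06958 kg·m².
Taking counterclockwise as positive: τ₁ = +(39.9)(0.0872) = +3.479 N·m; τ₂ = −(50.8)(0.0504) = −2.560 N·m.
Net torque τ = 0.9190 N·m.
α = τ/I = 0.9190/0.06958 = 13.21 rad/s².

α ≈ 13.2 rad/s², counterclockwise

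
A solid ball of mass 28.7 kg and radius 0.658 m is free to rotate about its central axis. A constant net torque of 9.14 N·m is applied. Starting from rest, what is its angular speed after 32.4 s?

I = (2/5)MR² = (2/5)(28.7)(0.658)² = 4.970 kg·m².
α = τ/I = 9.14/4.970 = 1.839 rad/s².
ω = ω₀ + αt = 0 + (1.839)(32.4) = 59.58 rad/s.

ω ≈ 59.6 rad/s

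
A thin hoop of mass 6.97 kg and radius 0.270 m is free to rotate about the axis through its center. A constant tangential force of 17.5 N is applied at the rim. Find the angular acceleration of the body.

I = MR² = (6.97)(0.270)² = 0.5081 kg·m².
τ = F R = (17.5)(0.270) = 4.725 N·m.
From τ = Iα: α = 4.725/0.5081 = 9.299 rad/s².

α ≈ 9.30 rad/s²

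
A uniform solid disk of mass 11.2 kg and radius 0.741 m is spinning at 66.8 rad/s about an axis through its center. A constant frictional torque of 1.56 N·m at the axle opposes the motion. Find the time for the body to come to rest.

t ≈ 132 s

I = ½MR² = (1/2)(11.2)(0.741)² = 3.075 kg·m².
The net torque has magnitude 1.56 N·m, opposing ω.
|α| = τ/I = 1.560/3.075 = 0.5073 rad/s² (deceleration).
0 = ω₀ − |α|t ⇒ t = ω₀/|α| = 66.8/0.5073 = 131.7 s.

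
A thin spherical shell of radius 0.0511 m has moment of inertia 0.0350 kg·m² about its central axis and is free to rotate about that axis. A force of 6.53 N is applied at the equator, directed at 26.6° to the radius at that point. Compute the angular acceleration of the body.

α ≈ 4.27 rad/s²

Only the tangential component produces torque: τ = F R sinθ = (6.53)(0.0511) sin 26.6° = 0.1494 N·m.
From τ = Iα: α = 0.1494/0.03500 = 4.269 rad/s².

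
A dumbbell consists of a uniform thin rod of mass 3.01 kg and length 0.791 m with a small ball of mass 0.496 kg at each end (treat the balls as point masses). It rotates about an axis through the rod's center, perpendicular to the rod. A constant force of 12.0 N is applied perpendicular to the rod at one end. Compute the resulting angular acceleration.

I_rod = (1/12)ML² = (1/12)(3.01)(0.791)² = 0.1569 kg·m².
I_balls = 2·m·(L/2)² = 2(0.496)(0.3955)² = 0.1552 kg·m².
Total I = 0.3121 kg·m².
τ = F·(L/2) = (12.0)(0.396) = 4.746 N·m.
α = τ/I = 4.746/0.3121 = 15.21 rad/s².

α ≈ 15.2 rad/s²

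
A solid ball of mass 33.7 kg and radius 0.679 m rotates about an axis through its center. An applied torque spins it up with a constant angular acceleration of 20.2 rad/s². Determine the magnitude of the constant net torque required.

I = (2/5)MR² = (2/5)(33.7)(0.679)² = 6.215 kg·m².
τ = Iα = (6.215)(20.20) = 125.5 N·m.

τ ≈ 126 N·m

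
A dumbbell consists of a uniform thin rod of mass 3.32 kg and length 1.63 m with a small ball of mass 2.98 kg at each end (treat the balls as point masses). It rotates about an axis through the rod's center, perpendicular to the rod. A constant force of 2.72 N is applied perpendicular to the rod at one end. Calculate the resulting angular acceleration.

I_rod = (1/12)ML² = (1/12)(3.32)(1.63)² = 0.7351 kg·m².
I_balls = 2·m·(L/2)² = 2(2.98)(0.8150)² = 3.959 kg·m².
Total I = 4.694 kg·m².
τ = F·(L/2) = (2.72)(0.815) = 2.217 N·m.
α = τ/I = 2.217/4.694 = 0.4723 rad/s².

α ≈ 0.472 rad/s²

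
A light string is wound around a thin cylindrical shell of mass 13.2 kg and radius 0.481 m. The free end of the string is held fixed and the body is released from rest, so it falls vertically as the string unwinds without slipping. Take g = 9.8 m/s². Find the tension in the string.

T ≈ 64.7 N

Translation: Mg − T = Ma. Rotation about the center: TR = Iα with I = MR².
With a = αR: T = (I/R²)a = M a, so Mg = (1 + 1.000)Ma.
a = g/(1 + 1.000) = 9.8/2.000 = 4.900 m/s².
T = 1.000·M·a = (1.000)(13.2)(4.900) = 64.68 N.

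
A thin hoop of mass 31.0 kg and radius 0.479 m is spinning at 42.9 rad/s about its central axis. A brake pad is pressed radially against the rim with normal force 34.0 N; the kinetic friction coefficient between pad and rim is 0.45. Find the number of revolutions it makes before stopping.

≈ 142 revolutions

I = MR² = (31.0)(0.479)² = 7.113 kg·m².
Friction force f = μN = (0.45)(34.0) = 15.30 N at the rim; torque magnitude τ = fR = 7.329 N·m, opposing ω.
|α| = τ/I = 7.329/7.113 = 1.030 rad/s² (deceleration).
ω² = ω₀² − 2|α|θ with ω = 0 ⇒ θ = ω₀²/(2|α|) = 893.1 rad = 142.1 rev.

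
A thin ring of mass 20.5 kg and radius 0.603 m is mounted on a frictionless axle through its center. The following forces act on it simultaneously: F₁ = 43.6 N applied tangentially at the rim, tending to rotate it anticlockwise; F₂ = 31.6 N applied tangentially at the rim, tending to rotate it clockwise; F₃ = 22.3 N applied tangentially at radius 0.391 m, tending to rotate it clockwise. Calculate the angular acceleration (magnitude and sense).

α ≈ 0.199 rad/s², clockwise

I = MR² = (20.5)(0.603)² = 7.454 kg·m².
Taking anticlockwise as positive: τ₁ = +(43.6)(0.603) = +26.29 N·m; τ₂ = −(31.6)(0.603) = −19.05 N·m; τ₃ = −(22.3)(0.391) = −8.719 N·m.
Net torque τ = -1.483 N·m.
α = τ/I = -1.483/7.454 = -0.1990 rad/s².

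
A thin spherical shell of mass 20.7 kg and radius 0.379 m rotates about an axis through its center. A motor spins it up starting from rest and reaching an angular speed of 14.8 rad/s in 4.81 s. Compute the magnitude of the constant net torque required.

τ ≈ 6.10 N·m

I = (2/3)MR² = (2/3)(20.7)(0.379)² = 1.982 kg·m².
α = Δω/Δt = (14.8 − 0)/4.81 = 3.077 rad/s².
τ = Iα = (1.982)(3.077) = 6.099 N·m.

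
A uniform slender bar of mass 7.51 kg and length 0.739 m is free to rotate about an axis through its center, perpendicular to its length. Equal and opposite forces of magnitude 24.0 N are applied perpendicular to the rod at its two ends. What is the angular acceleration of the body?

I = (1/12)ML² = (1/12)(7.51)(0.739)² = 0.3418 kg·m².
The couple gives τ = F·(L/2) + F·(L/2) = F L = (24.0)(0.739) = 17.74 N·m.
From τ = Iα: α = 17.74/0.3418 = 51.89 rad/s².

α ≈ 51.9 rad/s²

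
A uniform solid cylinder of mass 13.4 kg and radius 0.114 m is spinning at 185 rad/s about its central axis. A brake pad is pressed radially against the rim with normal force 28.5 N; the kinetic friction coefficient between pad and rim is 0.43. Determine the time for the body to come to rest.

I = ½MR² = (1/2)(13.4)(0.114)² = 0.08707 kg·m².
Friction force f = μN = (0.43)(28.5) = 12.25 N at the rim; torque magnitude τ = fR = 1.397 N·m, opposing ω.
|α| = τ/I = 1.397/0.08707 = 16.04 rad/s² (deceleration).
0 = ω₀ − |α|t ⇒ t = ω₀/|α| = 185/16.04 = 11.53 s.

t ≈ 11.5 s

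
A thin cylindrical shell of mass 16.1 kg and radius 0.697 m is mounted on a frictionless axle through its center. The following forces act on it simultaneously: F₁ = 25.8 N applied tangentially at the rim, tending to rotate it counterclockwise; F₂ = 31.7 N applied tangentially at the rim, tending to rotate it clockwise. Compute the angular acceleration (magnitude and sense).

I = MR² = (16.1)(0.697)² = 7.822 kg·m².
Taking counterclockwise as positive: τ₁ = +(25.8)(0.697) = +17.98 N·m; τ₂ = −(31.7)(0.697) = −22.09 N·m.
Net torque τ = -4.112 N·m.
α = τ/I = -4.112/7.822 = -0.5258 rad/s².

α ≈ 0.526 rad/s², clockwise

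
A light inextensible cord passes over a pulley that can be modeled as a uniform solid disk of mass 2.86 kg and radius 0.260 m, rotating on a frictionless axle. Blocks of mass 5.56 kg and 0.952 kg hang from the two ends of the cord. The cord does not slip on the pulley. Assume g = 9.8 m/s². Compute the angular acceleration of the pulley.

α ≈ 21.9 rad/s²

I = ½MR² = (1/2)(2.86)(0.260)² = 0.09667 kg·m².
Heavier block: m₁g − T₁ = m₁a. Lighter block: T₂ − m₂g = m₂a.
Pulley: (T₁ − T₂)R = Iα = I(a/R), so T₁ − T₂ = (I/R²)a = (1/2)M_p a = 1.430·a.
Adding the three: (m₁ − m₂)g = (m₁ + m₂ + 1.430)a, so a = (5.56 − 0.952)(9.8)/(5.56 + 0.952 + 1.430) = 5.686 m/s².
α = a/R = 5.686/0.260 = 21.87 rad/s².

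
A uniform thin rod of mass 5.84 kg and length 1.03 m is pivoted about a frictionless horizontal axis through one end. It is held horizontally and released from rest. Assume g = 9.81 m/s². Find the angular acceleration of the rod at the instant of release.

α ≈ 14.3 rad/s²

About the pivot, I = (1/3)ML² = (1/3)(5.84)(1.03)² = 2.065 kg·m².
The weight acts at the center, a distance L/2 = 0.5150 m from the pivot; τ = Mg(L/2) = 29.50 N·m.
α = τ/I = 29.50/2.065 = 14.29 rad/s².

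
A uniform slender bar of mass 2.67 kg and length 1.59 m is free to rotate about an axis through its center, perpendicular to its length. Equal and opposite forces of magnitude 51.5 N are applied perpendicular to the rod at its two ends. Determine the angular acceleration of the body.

α ≈ 146 rad/s²

I = (1/12)ML² = (1/12)(2.67)(1.59)² = 0.5625 kg·m².
The couple gives τ = F·(L/2) + F·(L/2) = F L = (51.5)(1.59) = 81.89 N·m.
Newton's second law for rotation, τ = Iα, gives α = τ/I = 81.89/0.5625 = 145.6 rad/s².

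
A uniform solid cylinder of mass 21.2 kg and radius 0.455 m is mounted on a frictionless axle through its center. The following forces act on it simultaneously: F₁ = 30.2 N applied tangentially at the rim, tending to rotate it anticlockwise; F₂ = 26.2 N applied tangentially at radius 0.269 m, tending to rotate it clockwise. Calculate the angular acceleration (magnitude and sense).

α ≈ 3.05 rad/s², anticlockwise

I = ½MR² = (1/2)(21.2)(0.455)² = 2.194 kg·m².
Taking anticlockwise as positive: τ₁ = +(30.2)(0.455) = +13.74 N·m; τ₂ = −(26.2)(0.269) = −7.048 N·m.
Net torque τ = 6.693 N·m.
α = τ/I = 6.693/2.194 = 3.050 rad/s².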